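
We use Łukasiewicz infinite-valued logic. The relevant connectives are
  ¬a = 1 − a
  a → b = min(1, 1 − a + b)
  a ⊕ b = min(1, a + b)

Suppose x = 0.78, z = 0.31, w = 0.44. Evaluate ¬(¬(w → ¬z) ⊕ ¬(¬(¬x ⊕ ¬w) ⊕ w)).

0.66

¬z = 1 − 0.31 = 0.69
w → ¬z = min(1, 1 − 0.44 + 0.69) = min(1, 1.25) = 1.00
¬(w → ¬z) = 1 − 1.00 = 0.00
¬x = 1 − 0.78 = 0.22
¬w = 1 − 0.44 = 0.56
¬x ⊕ ¬w = min(1, 0.22 + 0.56) = min(1, 0.78) = 0.78
¬(¬x ⊕ ¬w) = 1 − 0.78 = 0.22
¬(¬x ⊕ ¬w) ⊕ w = min(1, 0.22 + 0.44) = min(1, 0.66) = 0.66
¬(¬(¬x ⊕ ¬w) ⊕ w) = 1 − 0.66 = 0.34
¬(w → ¬z) ⊕ ¬(¬(¬x ⊕ ¬w) ⊕ w) = min(1, 0.00 + 0.34) = min(1, 0.34) = 0.34
¬(¬(w → ¬z) ⊕ ¬(¬(¬x ⊕ ¬w) ⊕ w)) = 1 − 0.34 = 0.66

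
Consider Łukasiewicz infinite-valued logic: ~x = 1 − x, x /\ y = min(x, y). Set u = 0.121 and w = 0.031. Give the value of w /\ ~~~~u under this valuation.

~u = 1 − 0.121 = 0.879
~~u = 1 − 0.879 = 0.121
~~~u = 1 − 0.121 = 0.879
~~~~u = 1 − 0.879 = 0.121
w /\ ~~~~u = min(0.031, 0.121) = 0.031

0.031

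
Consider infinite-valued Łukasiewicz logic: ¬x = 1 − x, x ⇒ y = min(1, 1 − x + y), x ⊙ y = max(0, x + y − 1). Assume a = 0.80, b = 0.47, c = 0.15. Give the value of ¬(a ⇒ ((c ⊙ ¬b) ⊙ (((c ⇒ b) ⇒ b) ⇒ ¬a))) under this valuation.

0.80

¬b = 1 − 0.47 = 0.53
c ⊙ ¬b = max(0, 0.15 + 0.53 − 1) = max(0, -0.32) = 0.00
c ⇒ b = min(1, 1 − 0.15 + 0.47) = min(1, 1.32) = 1.00
(c ⇒ b) ⇒ b = min(1, 1 − 1.00 + 0.47) = min(1, 0.47) = 0.47
¬a = 1 − 0.80 = 0.20
((c ⇒ b) ⇒ b) ⇒ ¬a = min(1, 1 − 0.47 + 0.20) = min(1, 0.73) = 0.73
(c ⊙ ¬b) ⊙ (((c ⇒ b) ⇒ b) ⇒ ¬a) = max(0, 0.00 + 0.73 − 1) = max(0, -0.27) = 0.00
a ⇒ ((c ⊙ ¬b) ⊙ (((c ⇒ b) ⇒ b) ⇒ ¬a)) = min(1, 1 − 0.80 + 0.00) = min(1, 0.20) = 0.20
¬(a ⇒ ((c ⊙ ¬b) ⊙ (((c ⇒ b) ⇒ b) ⇒ ¬a))) = 1 − 0.20 = 0.80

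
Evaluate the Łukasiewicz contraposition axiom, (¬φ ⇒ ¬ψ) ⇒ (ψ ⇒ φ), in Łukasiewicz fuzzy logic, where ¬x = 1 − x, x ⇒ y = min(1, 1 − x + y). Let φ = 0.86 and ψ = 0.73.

¬φ = 1 − 0.86 = 0.14
¬ψ = 1 − 0.73 = 0.27
¬φ ⇒ ¬ψ = min(1, 1 − 0.14 + 0.27) = min(1, 1.13) = 1.00
ψ ⇒ φ = min(1, 1 − 0.73 + 0.86) = min(1, 1.13) = 1.00
(¬φ ⇒ ¬ψ) ⇒ (ψ ⇒ φ) = min(1, 1 − 1.00 + 1.00) = min(1, 1.00) = 1.00
(As expected: an axiom of Ł∞, always 1.)

1.00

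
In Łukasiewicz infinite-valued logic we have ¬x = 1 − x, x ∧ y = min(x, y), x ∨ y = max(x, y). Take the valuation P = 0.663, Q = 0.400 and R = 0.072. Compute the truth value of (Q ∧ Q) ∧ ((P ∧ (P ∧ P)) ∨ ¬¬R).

0.400

Q ∧ Q = min(0.400, 0.400) = 0.400
P ∧ P = min(0.663, 0.663) = 0.663
P ∧ (P ∧ P) = min(0.663, 0.663) = 0.663
¬R = 1 − 0.072 = 0.928
¬¬R = 1 − 0.928 = 0.072
(P ∧ (P ∧ P)) ∨ ¬¬R = max(0.663, 0.072) = 0.663
(Q ∧ Q) ∧ ((P ∧ (P ∧ P)) ∨ ¬¬R) = min(0.400, 0.663) = 0.400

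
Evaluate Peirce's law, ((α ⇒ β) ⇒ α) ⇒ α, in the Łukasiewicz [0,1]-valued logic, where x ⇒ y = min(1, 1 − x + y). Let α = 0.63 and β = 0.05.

0.63

α ⇒ β = min(1, 1 − 0.63 + 0.05) = min(1, 0.42) = 0.42
(α ⇒ β) ⇒ α = min(1, 1 − 0.42 + 0.63) = min(1, 1.21) = 1.00
((α ⇒ β) ⇒ α) ⇒ α = min(1, 1 − 1.00 + 0.63) = min(1, 0.63) = 0.63
(The value 0.63 < 1 shows this instance is not satisfied; not a Ł∞-tautology in general.)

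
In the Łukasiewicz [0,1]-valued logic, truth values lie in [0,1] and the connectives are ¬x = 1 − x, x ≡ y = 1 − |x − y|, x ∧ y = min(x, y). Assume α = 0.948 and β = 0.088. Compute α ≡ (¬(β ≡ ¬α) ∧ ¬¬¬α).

0.088

¬α = 1 − 0.948 = 0.052
β ≡ ¬α = 1 − |0.088 − 0.052| = 1 − 0.036 = 0.964
¬(β ≡ ¬α) = 1 − 0.964 = 0.036
¬¬α = 1 − 0.052 = 0.948
¬¬¬α = 1 − 0.948 = 0.052
¬(β ≡ ¬α) ∧ ¬¬¬α = min(0.036, 0.052) = 0.036
α ≡ (¬(β ≡ ¬α) ∧ ¬¬¬α) = 1 − |0.948 − 0.036| = 1 − 0.912 = 0.088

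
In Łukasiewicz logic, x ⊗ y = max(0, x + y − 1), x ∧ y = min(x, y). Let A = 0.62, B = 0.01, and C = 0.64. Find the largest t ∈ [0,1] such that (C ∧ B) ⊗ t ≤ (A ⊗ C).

1.00

C ∧ B = min(0.64, 0.01) = 0.01
So the left factor is C ∧ B = 0.01.
A ⊗ C = max(0, 0.62 + 0.64 − 1) = max(0, 0.26) = 0.26
So the right-hand bound is A ⊗ C = 0.26.
The residuum of the Łukasiewicz t-norm gives the supremum: min(1, 1 − 0.01 + 0.26).
1 − 0.01 + 0.26 = 1.25, so t = min(1, 1.25) = 1.00.
Check: 0.01 ⊗ 1.00 = max(0, 0.01) = 0.01 ≤ 0.26.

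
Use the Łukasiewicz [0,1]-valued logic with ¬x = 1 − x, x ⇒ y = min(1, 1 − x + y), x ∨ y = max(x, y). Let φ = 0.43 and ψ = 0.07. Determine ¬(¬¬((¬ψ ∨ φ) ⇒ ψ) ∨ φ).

¬ψ = 1 − 0.07 = 0.93
¬ψ ∨ φ = max(0.93, 0.43) = 0.93
(¬ψ ∨ φ) ⇒ ψ = min(1, 1 − 0.93 + 0.07) = min(1, 0.14) = 0.14
¬((¬ψ ∨ φ) ⇒ ψ) = 1 − 0.14 = 0.86
¬¬((¬ψ ∨ φ) ⇒ ψ) = 1 − 0.86 = 0.14
¬¬((¬ψ ∨ φ) ⇒ ψ) ∨ φ = max(0.14, 0.43) = 0.43
¬(¬¬((¬ψ ∨ φ) ⇒ ψ) ∨ φ) = 1 − 0.43 = 0.57

0.57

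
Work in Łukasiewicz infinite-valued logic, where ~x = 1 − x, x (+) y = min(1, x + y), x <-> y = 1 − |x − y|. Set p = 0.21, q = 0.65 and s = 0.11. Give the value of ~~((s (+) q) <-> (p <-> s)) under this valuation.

s (+) q = min(1, 0.11 + 0.65) = min(1, 0.76) = 0.76
p <-> s = 1 − |0.21 − 0.11| = 1 − 0.10 = 0.90
(s (+) q) <-> (p <-> s) = 1 − |0.76 − 0.90| = 1 − 0.14 = 0.86
~((s (+) q) <-> (p <-> s)) = 1 − 0.86 = 0.14
~~((s (+) q) <-> (p <-> s)) = 1 − 0.14 = 0.86

0.86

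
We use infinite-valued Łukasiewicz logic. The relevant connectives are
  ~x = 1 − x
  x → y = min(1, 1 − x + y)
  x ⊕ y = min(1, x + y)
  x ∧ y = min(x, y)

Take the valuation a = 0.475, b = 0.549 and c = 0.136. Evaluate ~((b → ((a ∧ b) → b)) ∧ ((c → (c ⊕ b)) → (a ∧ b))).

0.525

a ∧ b = min(0.475, 0.549) = 0.475
(a ∧ b) → b = min(1, 1 − 0.475 + 0.549) = min(1, 1.074) = 1.000
b → ((a ∧ b) → b) = min(1, 1 − 0.549 + 1.000) = min(1, 1.451) = 1.000
c ⊕ b = min(1, 0.136 + 0.549) = min(1, 0.685) = 0.685
c → (c ⊕ b) = min(1, 1 − 0.136 + 0.685) = min(1, 1.549) = 1.000
(c → (c ⊕ b)) → (a ∧ b) = min(1, 1 − 1.000 + 0.475) = min(1, 0.475) = 0.475
(b → ((a ∧ b) → b)) ∧ ((c → (c ⊕ b)) → (a ∧ b)) = min(1.000, 0.475) = 0.475
~((b → ((a ∧ b) → b)) ∧ ((c → (c ⊕ b)) → (a ∧ b))) = 1 − 0.475 = 0.525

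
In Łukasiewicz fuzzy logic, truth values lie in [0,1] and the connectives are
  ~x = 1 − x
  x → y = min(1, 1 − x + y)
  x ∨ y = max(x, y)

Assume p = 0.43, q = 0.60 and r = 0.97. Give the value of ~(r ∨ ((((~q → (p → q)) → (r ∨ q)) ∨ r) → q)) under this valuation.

0.03

~q = 1 − 0.60 = 0.40
p → q = min(1, 1 − 0.43 + 0.60) = min(1, 1.17) = 1.00
~q → (p → q) = min(1, 1 − 0.40 + 1.00) = min(1, 1.60) = 1.00
r ∨ q = max(0.97, 0.60) = 0.97
(~q → (p → q)) → (r ∨ q) = min(1, 1 − 1.00 + 0.97) = min(1, 0.97) = 0.97
((~q → (p → q)) → (r ∨ q)) ∨ r = max(0.97, 0.97) = 0.97
(((~q → (p → q)) → (r ∨ q)) ∨ r) → q = min(1, 1 − 0.97 + 0.60) = min(1, 0.63) = 0.63
r ∨ ((((~q → (p → q)) → (r ∨ q)) ∨ r) → q) = max(0.97, 0.63) = 0.97
~(r ∨ ((((~q → (p → q)) → (r ∨ q)) ∨ r) → q)) = 1 − 0.97 = 0.03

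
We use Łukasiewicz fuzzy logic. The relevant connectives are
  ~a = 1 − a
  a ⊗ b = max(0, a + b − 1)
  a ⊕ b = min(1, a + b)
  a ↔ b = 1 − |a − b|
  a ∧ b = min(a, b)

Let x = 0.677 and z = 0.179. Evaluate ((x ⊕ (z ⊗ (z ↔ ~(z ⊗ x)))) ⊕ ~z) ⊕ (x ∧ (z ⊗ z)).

z ⊗ x = max(0, 0.179 + 0.677 − 1) = max(0, -0.144) = 0.000
~(z ⊗ x) = 1 − 0.000 = 1.000
z ↔ ~(z ⊗ x) = 1 − |0.179 − 1.000| = 1 − 0.821 = 0.179
z ⊗ (z ↔ ~(z ⊗ x)) = max(0, 0.179 + 0.179 − 1) = max(0, -0.642) = 0.000
x ⊕ (z ⊗ (z ↔ ~(z ⊗ x))) = min(1, 0.677 + 0.000) = min(1, 0.677) = 0.677
~z = 1 − 0.179 = 0.821
(x ⊕ (z ⊗ (z ↔ ~(z ⊗ x)))) ⊕ ~z = min(1, 0.677 + 0.821) = min(1, 1.498) = 1.000
z ⊗ z = max(0, 0.179 + 0.179 − 1) = max(0, -0.642) = 0.000
x ∧ (z ⊗ z) = min(0.677, 0.000) = 0.000
((x ⊕ (z ⊗ (z ↔ ~(z ⊗ x)))) ⊕ ~z) ⊕ (x ∧ (z ⊗ z)) = min(1, 1.000 + 0.000) = min(1, 1.000) = 1.000

1.000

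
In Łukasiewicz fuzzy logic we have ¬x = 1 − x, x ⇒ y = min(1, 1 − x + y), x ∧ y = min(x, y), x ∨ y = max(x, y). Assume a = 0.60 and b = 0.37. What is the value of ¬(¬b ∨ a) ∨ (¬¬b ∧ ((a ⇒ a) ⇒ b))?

0.37

¬b = 1 − 0.37 = 0.63
¬b ∨ a = max(0.63, 0.60) = 0.63
¬(¬b ∨ a) = 1 − 0.63 = 0.37
¬¬b = 1 − 0.63 = 0.37
a ⇒ a = min(1, 1 − 0.60 + 0.60) = min(1, 1.00) = 1.00
(a ⇒ a) ⇒ b = min(1, 1 − 1.00 + 0.37) = min(1, 0.37) = 0.37
¬¬b ∧ ((a ⇒ a) ⇒ b) = min(0.37, 0.37) = 0.37
¬(¬b ∨ a) ∨ (¬¬b ∧ ((a ⇒ a) ⇒ b)) = max(0.37, 0.37) = 0.37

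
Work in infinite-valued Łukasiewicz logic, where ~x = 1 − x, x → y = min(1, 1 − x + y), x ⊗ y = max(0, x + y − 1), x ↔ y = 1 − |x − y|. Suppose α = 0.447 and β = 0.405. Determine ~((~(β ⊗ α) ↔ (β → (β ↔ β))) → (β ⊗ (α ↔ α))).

0.595

β ⊗ α = max(0, 0.405 + 0.447 − 1) = max(0, -0.148) = 0.000
~(β ⊗ α) = 1 − 0.000 = 1.000
β ↔ β = 1 − |0.405 − 0.405| = 1 − 0.000 = 1.000
β → (β ↔ β) = min(1, 1 − 0.405 + 1.000) = min(1, 1.595) = 1.000
~(β ⊗ α) ↔ (β → (β ↔ β)) = 1 − |1.000 − 1.000| = 1 − 0.000 = 1.000
α ↔ α = 1 − |0.447 − 0.447| = 1 − 0.000 = 1.000
β ⊗ (α ↔ α) = max(0, 0.405 + 1.000 − 1) = max(0, 0.405) = 0.405
(~(β ⊗ α) ↔ (β → (β ↔ β))) → (β ⊗ (α ↔ α)) = min(1, 1 − 1.000 + 0.405) = min(1, 0.405) = 0.405
~((~(β ⊗ α) ↔ (β → (β ↔ β))) → (β ⊗ (α ↔ α))) = 1 − 0.405 = 0.595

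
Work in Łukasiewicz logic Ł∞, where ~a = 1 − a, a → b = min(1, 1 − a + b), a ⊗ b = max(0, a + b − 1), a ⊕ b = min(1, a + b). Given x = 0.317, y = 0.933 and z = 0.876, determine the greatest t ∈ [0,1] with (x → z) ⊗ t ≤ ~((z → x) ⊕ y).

x → z = min(1, 1 − 0.317 + 0.876) = min(1, 1.559) = 1.000
So the left factor is x → z = 1.000.
z → x = min(1, 1 − 0.876 + 0.317) = min(1, 0.441) = 0.441
(z → x) ⊕ y = min(1, 0.441 + 0.933) = min(1, 1.374) = 1.000
~((z → x) ⊕ y) = 1 − 1.000 = 0.000
So the right-hand bound is ~((z → x) ⊕ y) = 0.000.
The residuum of the Łukasiewicz t-norm gives the supremum: min(1, 1 − 1.000 + 0.000).
1 − 1.000 + 0.000 = 0.000, so t = min(1, 0.000) = 0.000.
Check: 1.000 ⊗ 0.000 = max(0, 0.000) = 0.000 ≤ 0.000.

0.000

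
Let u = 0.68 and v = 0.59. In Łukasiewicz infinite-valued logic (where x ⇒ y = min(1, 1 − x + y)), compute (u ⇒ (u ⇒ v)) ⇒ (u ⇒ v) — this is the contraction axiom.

u ⇒ v = min(1, 1 − 0.68 + 0.59) = min(1, 0.91) = 0.91
u ⇒ (u ⇒ v) = min(1, 1 − 0.68 + 0.91) = min(1, 1.23) = 1.00
(u ⇒ (u ⇒ v)) ⇒ (u ⇒ v) = min(1, 1 − 1.00 + 0.91) = min(1, 0.91) = 0.91
(The value 0.91 < 1 shows this instance is not satisfied; fails in Ł∞ (the t-norm is not idempotent).)

0.91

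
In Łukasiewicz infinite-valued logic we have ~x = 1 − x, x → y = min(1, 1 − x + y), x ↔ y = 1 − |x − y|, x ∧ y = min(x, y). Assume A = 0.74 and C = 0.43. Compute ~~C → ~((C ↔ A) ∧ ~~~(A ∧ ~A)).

0.88

~C = 1 − 0.43 = 0.57
~~C = 1 − 0.57 = 0.43
C ↔ A = 1 − |0.43 − 0.74| = 1 − 0.31 = 0.69
~A = 1 − 0.74 = 0.26
A ∧ ~A = min(0.74, 0.26) = 0.26
~(A ∧ ~A) = 1 − 0.26 = 0.74
~~(A ∧ ~A) = 1 − 0.74 = 0.26
~~~(A ∧ ~A) = 1 − 0.26 = 0.74
(C ↔ A) ∧ ~~~(A ∧ ~A) = min(0.69, 0.74) = 0.69
~((C ↔ A) ∧ ~~~(A ∧ ~A)) = 1 − 0.69 = 0.31
~~C → ~((C ↔ A) ∧ ~~~(A ∧ ~A)) = min(1, 1 − 0.43 + 0.31) = min(1, 0.88) = 0.88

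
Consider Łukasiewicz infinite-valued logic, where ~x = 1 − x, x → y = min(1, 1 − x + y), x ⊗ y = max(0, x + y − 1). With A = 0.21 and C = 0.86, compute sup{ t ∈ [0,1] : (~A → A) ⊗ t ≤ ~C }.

~A = 1 − 0.21 = 0.79
~A → A = min(1, 1 − 0.79 + 0.21) = min(1, 0.42) = 0.42
So the left factor is ~A → A = 0.42.
~C = 1 − 0.86 = 0.14
So the right-hand bound is ~C = 0.14.
The residuum of the Łukasiewicz t-norm gives the supremum: min(1, 1 − 0.42 + 0.14).
1 − 0.42 + 0.14 = 0.72, so t = min(1, 0.72) = 0.72.
Check: 0.42 ⊗ 0.72 = max(0, 0.14) = 0.14 ≤ 0.14.

0.72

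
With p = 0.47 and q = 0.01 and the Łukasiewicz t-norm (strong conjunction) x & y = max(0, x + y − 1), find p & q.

0.00

p & q = max(0, 0.47 + 0.01 − 1) = max(0, -0.52) = 0.00
For comparison, the Gödel (minimum) t-norm min(x, y) would give 0.01.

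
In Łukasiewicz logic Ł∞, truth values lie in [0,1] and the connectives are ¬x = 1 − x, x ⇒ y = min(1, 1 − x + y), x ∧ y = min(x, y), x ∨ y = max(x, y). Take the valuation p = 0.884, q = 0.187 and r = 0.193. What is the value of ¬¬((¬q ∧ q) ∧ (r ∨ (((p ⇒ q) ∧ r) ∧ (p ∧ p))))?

¬q = 1 − 0.187 = 0.813
¬q ∧ q = min(0.813, 0.187) = 0.187
p ⇒ q = min(1, 1 − 0.884 + 0.187) = min(1, 0.303) = 0.303
(p ⇒ q) ∧ r = min(0.303, 0.193) = 0.193
p ∧ p = min(0.884, 0.884) = 0.884
((p ⇒ q) ∧ r) ∧ (p ∧ p) = min(0.193, 0.884) = 0.193
r ∨ (((p ⇒ q) ∧ r) ∧ (p ∧ p)) = max(0.193, 0.193) = 0.193
(¬q ∧ q) ∧ (r ∨ (((p ⇒ q) ∧ r) ∧ (p ∧ p))) = min(0.187, 0.193) = 0.187
¬((¬q ∧ q) ∧ (r ∨ (((p ⇒ q) ∧ r) ∧ (p ∧ p)))) = 1 − 0.187 = 0.813
¬¬((¬q ∧ q) ∧ (r ∨ (((p ⇒ q) ∧ r) ∧ (p ∧ p)))) = 1 − 0.813 = 0.187

0.187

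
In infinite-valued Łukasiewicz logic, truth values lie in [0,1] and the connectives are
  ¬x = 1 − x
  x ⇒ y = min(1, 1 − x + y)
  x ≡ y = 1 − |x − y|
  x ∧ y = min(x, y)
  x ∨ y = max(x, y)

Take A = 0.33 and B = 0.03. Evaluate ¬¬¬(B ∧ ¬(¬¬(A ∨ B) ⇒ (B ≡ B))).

A ∨ B = max(0.33, 0.03) = 0.33
¬(A ∨ B) = 1 − 0.33 = 0.67
¬¬(A ∨ B) = 1 − 0.67 = 0.33
B ≡ B = 1 − |0.03 − 0.03| = 1 − 0.00 = 1.00
¬¬(A ∨ B) ⇒ (B ≡ B) = min(1, 1 − 0.33 + 1.00) = min(1, 1.67) = 1.00
¬(¬¬(A ∨ B) ⇒ (B ≡ B)) = 1 − 1.00 = 0.00
B ∧ ¬(¬¬(A ∨ B) ⇒ (B ≡ B)) = min(0.03, 0.00) = 0.00
¬(B ∧ ¬(¬¬(A ∨ B) ⇒ (B ≡ B))) = 1 − 0.00 = 1.00
¬¬(B ∧ ¬(¬¬(A ∨ B) ⇒ (B ≡ B))) = 1 − 1.00 = 0.00
¬¬¬(B ∧ ¬(¬¬(A ∨ B) ⇒ (B ≡ B))) = 1 − 0.00 = 1.00

1.00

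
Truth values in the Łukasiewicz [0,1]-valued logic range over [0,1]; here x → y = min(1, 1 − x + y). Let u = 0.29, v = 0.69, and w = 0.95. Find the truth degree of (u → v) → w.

u → v = min(1, 1 − 0.29 + 0.69) = min(1, 1.40) = 1.00
(u → v) → w = min(1, 1 − 1.00 + 0.95) = min(1, 0.95) = 0.95

0.95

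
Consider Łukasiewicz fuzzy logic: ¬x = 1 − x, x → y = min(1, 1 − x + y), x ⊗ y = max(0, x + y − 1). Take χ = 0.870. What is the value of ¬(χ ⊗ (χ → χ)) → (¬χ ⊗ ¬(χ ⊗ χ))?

χ → χ = min(1, 1 − 0.870 + 0.870) = min(1, 1.000) = 1.000
χ ⊗ (χ → χ) = max(0, 0.870 + 1.000 − 1) = max(0, 0.870) = 0.870
¬(χ ⊗ (χ → χ)) = 1 − 0.870 = 0.130
¬χ = 1 − 0.870 = 0.130
χ ⊗ χ = max(0, 0.870 + 0.870 − 1) = max(0, 0.740) = 0.740
¬(χ ⊗ χ) = 1 − 0.740 = 0.260
¬χ ⊗ ¬(χ ⊗ χ) = max(0, 0.130 + 0.260 − 1) = max(0, -0.610) = 0.000
¬(χ ⊗ (χ → χ)) → (¬χ ⊗ ¬(χ ⊗ χ)) = min(1, 1 − 0.130 + 0.000) = min(1, 0.870) = 0.870

0.870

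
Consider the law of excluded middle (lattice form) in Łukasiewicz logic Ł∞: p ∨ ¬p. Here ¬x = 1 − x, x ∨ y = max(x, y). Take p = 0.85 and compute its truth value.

¬p = 1 − 0.85 = 0.15
p ∨ ¬p = max(0.85, 0.15) = 0.85
(The value 0.85 < 1 shows this instance is not satisfied; not a Ł∞-tautology — its value is max(a, 1−a).)

0.85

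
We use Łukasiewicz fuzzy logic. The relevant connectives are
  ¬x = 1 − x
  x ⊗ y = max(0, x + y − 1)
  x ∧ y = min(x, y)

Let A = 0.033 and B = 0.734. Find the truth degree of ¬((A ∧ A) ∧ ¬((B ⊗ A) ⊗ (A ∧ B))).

0.967

A ∧ A = min(0.033, 0.033) = 0.033
B ⊗ A = max(0, 0.734 + 0.033 − 1) = max(0, -0.233) = 0.000
A ∧ B = min(0.033, 0.734) = 0.033
(B ⊗ A) ⊗ (A ∧ B) = max(0, 0.000 + 0.033 − 1) = max(0, -0.967) = 0.000
¬((B ⊗ A) ⊗ (A ∧ B)) = 1 − 0.000 = 1.000
(A ∧ A) ∧ ¬((B ⊗ A) ⊗ (A ∧ B)) = min(0.033, 1.000) = 0.033
¬((A ∧ A) ∧ ¬((B ⊗ A) ⊗ (A ∧ B))) = 1 − 0.033 = 0.967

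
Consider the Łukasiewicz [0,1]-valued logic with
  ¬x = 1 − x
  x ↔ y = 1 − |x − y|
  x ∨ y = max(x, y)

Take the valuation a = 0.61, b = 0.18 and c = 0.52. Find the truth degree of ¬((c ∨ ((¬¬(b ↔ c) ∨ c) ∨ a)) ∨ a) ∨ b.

b ↔ c = 1 − |0.18 − 0.52| = 1 − 0.34 = 0.66
¬(b ↔ c) = 1 − 0.66 = 0.34
¬¬(b ↔ c) = 1 − 0.34 = 0.66
¬¬(b ↔ c) ∨ c = max(0.66, 0.52) = 0.66
(¬¬(b ↔ c) ∨ c) ∨ a = max(0.66, 0.61) = 0.66
c ∨ ((¬¬(b ↔ c) ∨ c) ∨ a) = max(0.52, 0.66) = 0.66
(c ∨ ((¬¬(b ↔ c) ∨ c) ∨ a)) ∨ a = max(0.66, 0.61) = 0.66
¬((c ∨ ((¬¬(b ↔ c) ∨ c) ∨ a)) ∨ a) = 1 − 0.66 = 0.34
¬((c ∨ ((¬¬(b ↔ c) ∨ c) ∨ a)) ∨ a) ∨ b = max(0.34, 0.18) = 0.34

0.34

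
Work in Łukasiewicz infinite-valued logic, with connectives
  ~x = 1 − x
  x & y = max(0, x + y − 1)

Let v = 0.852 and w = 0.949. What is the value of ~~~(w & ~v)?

0.903

~v = 1 − 0.852 = 0.148
w & ~v = max(0, 0.949 + 0.148 − 1) = max(0, 0.097) = 0.097
~(w & ~v) = 1 − 0.097 = 0.903
~~(w & ~v) = 1 − 0.903 = 0.097
~~~(w & ~v) = 1 − 0.097 = 0.903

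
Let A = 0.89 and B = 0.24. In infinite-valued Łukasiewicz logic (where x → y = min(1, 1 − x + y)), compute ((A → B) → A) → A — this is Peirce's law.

0.89

A → B = min(1, 1 − 0.89 + 0.24) = min(1, 0.35) = 0.35
(A → B) → A = min(1, 1 − 0.35 + 0.89) = min(1, 1.54) = 1.00
((A → B) → A) → A = min(1, 1 − 1.00 + 0.89) = min(1, 0.89) = 0.89
(The value 0.89 < 1 shows this instance is not satisfied; not a Ł∞-tautology in general.)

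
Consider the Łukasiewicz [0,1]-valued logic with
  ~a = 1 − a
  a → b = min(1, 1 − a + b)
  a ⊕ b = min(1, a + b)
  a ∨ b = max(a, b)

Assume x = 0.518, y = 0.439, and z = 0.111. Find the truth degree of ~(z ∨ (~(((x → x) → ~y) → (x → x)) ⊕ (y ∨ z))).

0.561

x → x = min(1, 1 − 0.518 + 0.518) = min(1, 1.000) = 1.000
~y = 1 − 0.439 = 0.561
(x → x) → ~y = min(1, 1 − 1.000 + 0.561) = min(1, 0.561) = 0.561
((x → x) → ~y) → (x → x) = min(1, 1 − 0.561 + 1.000) = min(1, 1.439) = 1.000
~(((x → x) → ~y) → (x → x)) = 1 − 1.000 = 0.000
y ∨ z = max(0.439, 0.111) = 0.439
~(((x → x) → ~y) → (x → x)) ⊕ (y ∨ z) = min(1, 0.000 + 0.439) = min(1, 0.439) = 0.439
z ∨ (~(((x → x) → ~y) → (x → x)) ⊕ (y ∨ z)) = max(0.111, 0.439) = 0.439
~(z ∨ (~(((x → x) → ~y) → (x → x)) ⊕ (y ∨ z))) = 1 − 0.439 = 0.561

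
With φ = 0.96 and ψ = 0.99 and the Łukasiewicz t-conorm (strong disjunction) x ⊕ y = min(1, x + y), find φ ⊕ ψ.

1.00

φ ⊕ ψ = min(1, 0.96 + 0.99) = min(1, 1.95) = 1.00
For comparison, the Gödel t-conorm max(x, y) would give 0.99.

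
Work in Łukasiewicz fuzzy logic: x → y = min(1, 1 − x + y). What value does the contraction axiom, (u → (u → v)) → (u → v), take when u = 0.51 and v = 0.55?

u → v = min(1, 1 − 0.51 + 0.55) = min(1, 1.04) = 1.00
u → (u → v) = min(1, 1 − 0.51 + 1.00) = min(1, 1.49) = 1.00
(u → (u → v)) → (u → v) = min(1, 1 − 1.00 + 1.00) = min(1, 1.00) = 1.00

1.00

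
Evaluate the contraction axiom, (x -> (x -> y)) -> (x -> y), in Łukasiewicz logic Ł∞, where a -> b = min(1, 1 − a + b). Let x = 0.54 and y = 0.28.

0.74

x -> y = min(1, 1 − 0.54 + 0.28) = min(1, 0.74) = 0.74
x -> (x -> y) = min(1, 1 − 0.54 + 0.74) = min(1, 1.20) = 1.00
(x -> (x -> y)) -> (x -> y) = min(1, 1 − 1.00 + 0.74) = min(1, 0.74) = 0.74
(The value 0.74 < 1 shows this instance is not satisfied; fails in Ł∞ (the t-norm is not idempotent).)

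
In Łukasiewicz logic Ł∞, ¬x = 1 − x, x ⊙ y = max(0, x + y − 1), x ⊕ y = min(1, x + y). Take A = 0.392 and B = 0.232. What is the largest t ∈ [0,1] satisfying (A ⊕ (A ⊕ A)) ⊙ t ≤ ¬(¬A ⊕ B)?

A ⊕ A = min(1, 0.392 + 0.392) = min(1, 0.784) = 0.784
A ⊕ (A ⊕ A) = min(1, 0.392 + 0.784) = min(1, 1.176) = 1.000
So the left factor is A ⊕ (A ⊕ A) = 1.000.
¬A = 1 − 0.392 = 0.608
¬A ⊕ B = min(1, 0.608 + 0.232) = min(1, 0.840) = 0.840
¬(¬A ⊕ B) = 1 − 0.840 = 0.160
So the right-hand bound is ¬(¬A ⊕ B) = 0.160.
The residuum of the Łukasiewicz t-norm gives the supremum: min(1, 1 − 1.000 + 0.160).
1 − 1.000 + 0.160 = 0.160, so t = min(1, 0.160) = 0.160.
Check: 1.000 ⊙ 0.160 = max(0, 0.160) = 0.160 ≤ 0.160.

0.160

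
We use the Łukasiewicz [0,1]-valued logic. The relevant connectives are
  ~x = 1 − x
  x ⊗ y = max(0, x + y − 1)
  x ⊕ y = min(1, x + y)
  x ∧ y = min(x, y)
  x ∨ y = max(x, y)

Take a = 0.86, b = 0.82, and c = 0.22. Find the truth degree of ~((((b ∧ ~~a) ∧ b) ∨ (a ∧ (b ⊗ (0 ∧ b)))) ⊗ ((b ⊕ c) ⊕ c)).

0.18

~a = 1 − 0.86 = 0.14
~~a = 1 − 0.14 = 0.86
b ∧ ~~a = min(0.82, 0.86) = 0.82
(b ∧ ~~a) ∧ b = min(0.82, 0.82) = 0.82
0 ∧ b = min(0.00, 0.82) = 0.00
b ⊗ (0 ∧ b) = max(0, 0.82 + 0.00 − 1) = max(0, -0.18) = 0.00
a ∧ (b ⊗ (0 ∧ b)) = min(0.86, 0.00) = 0.00
((b ∧ ~~a) ∧ b) ∨ (a ∧ (b ⊗ (0 ∧ b))) = max(0.82, 0.00) = 0.82
b ⊕ c = min(1, 0.82 + 0.22) = min(1, 1.04) = 1.00
(b ⊕ c) ⊕ c = min(1, 1.00 + 0.22) = min(1, 1.22) = 1.00
(((b ∧ ~~a) ∧ b) ∨ (a ∧ (b ⊗ (0 ∧ b)))) ⊗ ((b ⊕ c) ⊕ c) = max(0, 0.82 + 1.00 − 1) = max(0, 0.82) = 0.82
~((((b ∧ ~~a) ∧ b) ∨ (a ∧ (b ⊗ (0 ∧ b)))) ⊗ ((b ⊕ c) ⊕ c)) = 1 − 0.82 = 0.18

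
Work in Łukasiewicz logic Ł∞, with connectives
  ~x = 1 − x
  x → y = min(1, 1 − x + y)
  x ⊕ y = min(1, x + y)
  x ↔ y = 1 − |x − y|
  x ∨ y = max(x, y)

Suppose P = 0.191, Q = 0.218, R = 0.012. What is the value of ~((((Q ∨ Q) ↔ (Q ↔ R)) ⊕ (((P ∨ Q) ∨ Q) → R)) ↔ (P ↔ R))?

Q ∨ Q = max(0.218, 0.218) = 0.218
Q ↔ R = 1 − |0.218 − 0.012| = 1 − 0.206 = 0.794
(Q ∨ Q) ↔ (Q ↔ R) = 1 − |0.218 − 0.794| = 1 − 0.576 = 0.424
P ∨ Q = max(0.191, 0.218) = 0.218
(P ∨ Q) ∨ Q = max(0.218, 0.218) = 0.218
((P ∨ Q) ∨ Q) → R = min(1, 1 − 0.218 + 0.012) = min(1, 0.794) = 0.794
((Q ∨ Q) ↔ (Q ↔ R)) ⊕ (((P ∨ Q) ∨ Q) → R) = min(1, 0.424 + 0.794) = min(1, 1.218) = 1.000
P ↔ R = 1 − |0.191 − 0.012| = 1 − 0.179 = 0.821
(((Q ∨ Q) ↔ (Q ↔ R)) ⊕ (((P ∨ Q) ∨ Q) → R)) ↔ (P ↔ R) = 1 − |1.000 − 0.821| = 1 − 0.179 = 0.821
~((((Q ∨ Q) ↔ (Q ↔ R)) ⊕ (((P ∨ Q) ∨ Q) → R)) ↔ (P ↔ R)) = 1 − 0.821 = 0.179

0.179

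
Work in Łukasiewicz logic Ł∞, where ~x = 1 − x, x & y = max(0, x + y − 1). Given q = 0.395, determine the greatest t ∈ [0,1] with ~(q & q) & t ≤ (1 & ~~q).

q & q = max(0, 0.395 + 0.395 − 1) = max(0, -0.210) = 0.000
~(q & q) = 1 − 0.000 = 1.000
So the left factor is ~(q & q) = 1.000.
~q = 1 − 0.395 = 0.605
~~q = 1 − 0.605 = 0.395
1 & ~~q = max(0, 1.000 + 0.395 − 1) = max(0, 0.395) = 0.395
So the right-hand bound is 1 & ~~q = 0.395.
The residuum of the Łukasiewicz t-norm gives the supremum: min(1, 1 − 1.000 + 0.395).
1 − 1.000 + 0.395 = 0.395, so t = min(1, 0.395) = 0.395.
Check: 1.000 & 0.395 = max(0, 0.395) = 0.395 ≤ 0.395.

0.395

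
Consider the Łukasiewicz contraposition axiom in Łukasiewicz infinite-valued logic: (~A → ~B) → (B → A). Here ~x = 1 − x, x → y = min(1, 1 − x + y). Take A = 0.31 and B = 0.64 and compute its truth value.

1.00

~A = 1 − 0.31 = 0.69
~B = 1 − 0.64 = 0.36
~A → ~B = min(1, 1 − 0.69 + 0.36) = min(1, 0.67) = 0.67
B → A = min(1, 1 − 0.64 + 0.31) = min(1, 0.67) = 0.67
(~A → ~B) → (B → A) = min(1, 1 − 0.67 + 0.67) = min(1, 1.00) = 1.00
(As expected: an axiom of Ł∞, always 1.)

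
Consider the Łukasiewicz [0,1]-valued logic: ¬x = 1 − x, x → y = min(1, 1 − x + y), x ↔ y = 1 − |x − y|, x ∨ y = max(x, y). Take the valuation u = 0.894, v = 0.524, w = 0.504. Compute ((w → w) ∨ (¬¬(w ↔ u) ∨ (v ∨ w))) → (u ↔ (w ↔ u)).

w → w = min(1, 1 − 0.504 + 0.504) = min(1, 1.000) = 1.000
w ↔ u = 1 − |0.504 − 0.894| = 1 − 0.390 = 0.610
¬(w ↔ u) = 1 − 0.610 = 0.390
¬¬(w ↔ u) = 1 − 0.390 = 0.610
v ∨ w = max(0.524, 0.504) = 0.524
¬¬(w ↔ u) ∨ (v ∨ w) = max(0.610, 0.524) = 0.610
(w → w) ∨ (¬¬(w ↔ u) ∨ (v ∨ w)) = max(1.000, 0.610) = 1.000
u ↔ (w ↔ u) = 1 − |0.894 − 0.610| = 1 − 0.284 = 0.716
((w → w) ∨ (¬¬(w ↔ u) ∨ (v ∨ w))) → (u ↔ (w ↔ u)) = min(1, 1 − 1.000 + 0.716) = min(1, 0.716) = 0.716

0.716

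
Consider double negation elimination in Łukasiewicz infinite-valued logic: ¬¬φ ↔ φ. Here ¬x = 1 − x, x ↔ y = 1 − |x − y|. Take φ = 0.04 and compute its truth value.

1.00

¬φ = 1 − 0.04 = 0.96
¬¬φ = 1 − 0.96 = 0.04
¬¬φ ↔ φ = 1 − |0.04 − 0.04| = 1 − 0.00 = 1.00
(As expected: always 1 in Ł∞ since negation is involutive.)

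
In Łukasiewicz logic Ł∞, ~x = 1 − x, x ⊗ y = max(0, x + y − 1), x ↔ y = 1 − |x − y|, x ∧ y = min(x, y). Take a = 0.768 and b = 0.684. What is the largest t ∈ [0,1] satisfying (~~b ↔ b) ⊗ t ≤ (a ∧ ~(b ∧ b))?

~b = 1 − 0.684 = 0.316
~~b = 1 − 0.316 = 0.684
~~b ↔ b = 1 − |0.684 − 0.684| = 1 − 0.000 = 1.000
So the left factor is ~~b ↔ b = 1.000.
b ∧ b = min(0.684, 0.684) = 0.684
~(b ∧ b) = 1 − 0.684 = 0.316
a ∧ ~(b ∧ b) = min(0.768, 0.316) = 0.316
So the right-hand bound is a ∧ ~(b ∧ b) = 0.316.
The residuum of the Łukasiewicz t-norm gives the supremum: min(1, 1 − 1.000 + 0.316).
1 − 1.000 + 0.316 = 0.316, so t = min(1, 0.316) = 0.316.
Check: 1.000 ⊗ 0.316 = max(0, 0.316) = 0.316 ≤ 0.316.

0.316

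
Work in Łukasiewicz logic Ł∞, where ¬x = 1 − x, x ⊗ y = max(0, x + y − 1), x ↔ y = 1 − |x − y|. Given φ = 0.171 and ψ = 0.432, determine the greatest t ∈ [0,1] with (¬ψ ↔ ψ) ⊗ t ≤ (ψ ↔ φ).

¬ψ = 1 − 0.432 = 0.568
¬ψ ↔ ψ = 1 − |0.568 − 0.432| = 1 − 0.136 = 0.864
So the left factor is ¬ψ ↔ ψ = 0.864.
ψ ↔ φ = 1 − |0.432 − 0.171| = 1 − 0.261 = 0.739
So the right-hand bound is ψ ↔ φ = 0.739.
The residuum of the Łukasiewicz t-norm gives the supremum: min(1, 1 − 0.864 + 0.739).
1 − 0.864 + 0.739 = 0.875, so t = min(1, 0.875) = 0.875.
Check: 0.864 ⊗ 0.875 = max(0, 0.739) = 0.739 ≤ 0.739.

0.875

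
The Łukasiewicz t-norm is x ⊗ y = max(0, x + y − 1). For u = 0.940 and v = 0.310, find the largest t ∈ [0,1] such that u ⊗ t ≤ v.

0.370

The residuum of the Łukasiewicz t-norm gives the supremum: min(1, 1 − 0.940 + 0.310).
1 − 0.940 + 0.310 = 0.370, so t = min(1, 0.370) = 0.370.
Check: 0.940 ⊗ 0.370 = max(0, 0.310) = 0.310 ≤ 0.310.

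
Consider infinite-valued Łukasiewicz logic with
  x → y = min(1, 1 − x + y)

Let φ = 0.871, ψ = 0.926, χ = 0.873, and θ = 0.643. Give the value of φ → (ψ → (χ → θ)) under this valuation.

0.973

χ → θ = min(1, 1 − 0.873 + 0.643) = min(1, 0.770) = 0.770
ψ → (χ → θ) = min(1, 1 − 0.926 + 0.770) = min(1, 0.844) = 0.844
φ → (ψ → (χ → θ)) = min(1, 1 − 0.871 + 0.844) = min(1, 0.973) = 0.973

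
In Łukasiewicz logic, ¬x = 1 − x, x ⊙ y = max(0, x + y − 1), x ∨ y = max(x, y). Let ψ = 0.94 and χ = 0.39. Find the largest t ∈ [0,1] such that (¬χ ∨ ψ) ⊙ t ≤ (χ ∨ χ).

¬χ = 1 − 0.39 = 0.61
¬χ ∨ ψ = max(0.61, 0.94) = 0.94
So the left factor is ¬χ ∨ ψ = 0.94.
χ ∨ χ = max(0.39, 0.39) = 0.39
So the right-hand bound is χ ∨ χ = 0.39.
The residuum of the Łukasiewicz t-norm gives the supremum: min(1, 1 − 0.94 + 0.39).
1 − 0.94 + 0.39 = 0.45, so t = min(1, 0.45) = 0.45.
Check: 0.94 ⊙ 0.45 = max(0, 0.39) = 0.39 ≤ 0.39.

0.45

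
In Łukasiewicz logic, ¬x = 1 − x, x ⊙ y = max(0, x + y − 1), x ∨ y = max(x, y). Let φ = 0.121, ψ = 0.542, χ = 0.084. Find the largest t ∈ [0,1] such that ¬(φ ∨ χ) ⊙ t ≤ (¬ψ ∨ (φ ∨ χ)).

φ ∨ χ = max(0.121, 0.084) = 0.121
¬(φ ∨ χ) = 1 − 0.121 = 0.879
So the left factor is ¬(φ ∨ χ) = 0.879.
¬ψ = 1 − 0.542 = 0.458
¬ψ ∨ (φ ∨ χ) = max(0.458, 0.121) = 0.458
So the right-hand bound is ¬ψ ∨ (φ ∨ χ) = 0.458.
The residuum of the Łukasiewicz t-norm gives the supremum: min(1, 1 − 0.879 + 0.458).
1 − 0.879 + 0.458 = 0.579, so t = min(1, 0.579) = 0.579.
Check: 0.879 ⊙ 0.579 = max(0, 0.458) = 0.458 ≤ 0.458.

0.579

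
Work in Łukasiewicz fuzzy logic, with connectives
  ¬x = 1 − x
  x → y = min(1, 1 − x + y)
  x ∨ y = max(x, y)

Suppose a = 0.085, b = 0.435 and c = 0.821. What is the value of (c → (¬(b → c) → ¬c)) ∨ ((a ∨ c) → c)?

1.000

b → c = min(1, 1 − 0.435 + 0.821) = min(1, 1.386) = 1.000
¬(b → c) = 1 − 1.000 = 0.000
¬c = 1 − 0.821 = 0.179
¬(b → c) → ¬c = min(1, 1 − 0.000 + 0.179) = min(1, 1.179) = 1.000
c → (¬(b → c) → ¬c) = min(1, 1 − 0.821 + 1.000) = min(1, 1.179) = 1.000
a ∨ c = max(0.085, 0.821) = 0.821
(a ∨ c) → c = min(1, 1 − 0.821 + 0.821) = min(1, 1.000) = 1.000
(c → (¬(b → c) → ¬c)) ∨ ((a ∨ c) → c) = max(1.000, 1.000) = 1.000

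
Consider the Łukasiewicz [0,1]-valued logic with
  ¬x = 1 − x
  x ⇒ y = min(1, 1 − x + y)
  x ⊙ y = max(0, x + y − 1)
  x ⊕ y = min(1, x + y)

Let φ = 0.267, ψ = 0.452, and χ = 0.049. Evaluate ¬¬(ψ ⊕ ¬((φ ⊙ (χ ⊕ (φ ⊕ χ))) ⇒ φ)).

0.452

φ ⊕ χ = min(1, 0.267 + 0.049) = min(1, 0.316) = 0.316
χ ⊕ (φ ⊕ χ) = min(1, 0.049 + 0.316) = min(1, 0.365) = 0.365
φ ⊙ (χ ⊕ (φ ⊕ χ)) = max(0, 0.267 + 0.365 − 1) = max(0, -0.368) = 0.000
(φ ⊙ (χ ⊕ (φ ⊕ χ))) ⇒ φ = min(1, 1 − 0.000 + 0.267) = min(1, 1.267) = 1.000
¬((φ ⊙ (χ ⊕ (φ ⊕ χ))) ⇒ φ) = 1 − 1.000 = 0.000
ψ ⊕ ¬((φ ⊙ (χ ⊕ (φ ⊕ χ))) ⇒ φ) = min(1, 0.452 + 0.000) = min(1, 0.452) = 0.452
¬(ψ ⊕ ¬((φ ⊙ (χ ⊕ (φ ⊕ χ))) ⇒ φ)) = 1 − 0.452 = 0.548
¬¬(ψ ⊕ ¬((φ ⊙ (χ ⊕ (φ ⊕ χ))) ⇒ φ)) = 1 − 0.548 = 0.452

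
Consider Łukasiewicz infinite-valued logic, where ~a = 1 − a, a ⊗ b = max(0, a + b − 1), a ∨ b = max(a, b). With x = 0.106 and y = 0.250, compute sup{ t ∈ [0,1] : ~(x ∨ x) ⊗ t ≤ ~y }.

x ∨ x = max(0.106, 0.106) = 0.106
~(x ∨ x) = 1 − 0.106 = 0.894
So the left factor is ~(x ∨ x) = 0.894.
~y = 1 − 0.250 = 0.750
So the right-hand bound is ~y = 0.750.
The residuum of the Łukasiewicz t-norm gives the supremum: min(1, 1 − 0.894 + 0.750).
1 − 0.894 + 0.750 = 0.856, so t = min(1, 0.856) = 0.856.
Check: 0.894 ⊗ 0.856 = max(0, 0.750) = 0.750 ≤ 0.750.

0.856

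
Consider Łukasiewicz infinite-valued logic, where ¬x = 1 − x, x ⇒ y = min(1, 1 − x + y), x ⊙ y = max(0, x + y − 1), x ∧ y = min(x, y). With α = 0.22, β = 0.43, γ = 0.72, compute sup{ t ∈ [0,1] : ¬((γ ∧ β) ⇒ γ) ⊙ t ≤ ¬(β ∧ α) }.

1.00

γ ∧ β = min(0.72, 0.43) = 0.43
(γ ∧ β) ⇒ γ = min(1, 1 − 0.43 + 0.72) = min(1, 1.29) = 1.00
¬((γ ∧ β) ⇒ γ) = 1 − 1.00 = 0.00
So the left factor is ¬((γ ∧ β) ⇒ γ) = 0.00.
β ∧ α = min(0.43, 0.22) = 0.22
¬(β ∧ α) = 1 − 0.22 = 0.78
So the right-hand bound is ¬(β ∧ α) = 0.78.
The residuum of the Łukasiewicz t-norm gives the supremum: min(1, 1 − 0.00 + 0.78).
1 − 0.00 + 0.78 = 1.78, so t = min(1, 1.78) = 1.00.
Check: 0.00 ⊙ 1.00 = max(0, 0.00) = 0.00 ≤ 0.78.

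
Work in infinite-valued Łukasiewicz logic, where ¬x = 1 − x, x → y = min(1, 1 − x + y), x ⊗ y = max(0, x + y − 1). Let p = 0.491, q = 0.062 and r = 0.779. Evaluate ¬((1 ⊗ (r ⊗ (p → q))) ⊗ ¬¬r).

p → q = min(1, 1 − 0.491 + 0.062) = min(1, 0.571) = 0.571
r ⊗ (p → q) = max(0, 0.779 + 0.571 − 1) = max(0, 0.350) = 0.350
1 ⊗ (r ⊗ (p → q)) = max(0, 1.000 + 0.350 − 1) = max(0, 0.350) = 0.350
¬r = 1 − 0.779 = 0.221
¬¬r = 1 − 0.221 = 0.779
(1 ⊗ (r ⊗ (p → q))) ⊗ ¬¬r = max(0, 0.350 + 0.779 − 1) = max(0, 0.129) = 0.129
¬((1 ⊗ (r ⊗ (p → q))) ⊗ ¬¬r) = 1 − 0.129 = 0.871

0.871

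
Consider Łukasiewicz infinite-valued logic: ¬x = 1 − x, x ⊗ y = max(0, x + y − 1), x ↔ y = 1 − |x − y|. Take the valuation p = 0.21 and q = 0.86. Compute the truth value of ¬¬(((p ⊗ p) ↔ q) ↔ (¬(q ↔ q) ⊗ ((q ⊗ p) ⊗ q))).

0.86

p ⊗ p = max(0, 0.21 + 0.21 − 1) = max(0, -0.58) = 0.00
(p ⊗ p) ↔ q = 1 − |0.00 − 0.86| = 1 − 0.86 = 0.14
q ↔ q = 1 − |0.86 − 0.86| = 1 − 0.00 = 1.00
¬(q ↔ q) = 1 − 1.00 = 0.00
q ⊗ p = max(0, 0.86 + 0.21 − 1) = max(0, 0.07) = 0.07
(q ⊗ p) ⊗ q = max(0, 0.07 + 0.86 − 1) = max(0, -0.07) = 0.00
¬(q ↔ q) ⊗ ((q ⊗ p) ⊗ q) = max(0, 0.00 + 0.00 − 1) = max(0, -1.00) = 0.00
((p ⊗ p) ↔ q) ↔ (¬(q ↔ q) ⊗ ((q ⊗ p) ⊗ q)) = 1 − |0.14 − 0.00| = 1 − 0.14 = 0.86
¬(((p ⊗ p) ↔ q) ↔ (¬(q ↔ q) ⊗ ((q ⊗ p) ⊗ q))) = 1 − 0.86 = 0.14
¬¬(((p ⊗ p) ↔ q) ↔ (¬(q ↔ q) ⊗ ((q ⊗ p) ⊗ q))) = 1 − 0.14 = 0.86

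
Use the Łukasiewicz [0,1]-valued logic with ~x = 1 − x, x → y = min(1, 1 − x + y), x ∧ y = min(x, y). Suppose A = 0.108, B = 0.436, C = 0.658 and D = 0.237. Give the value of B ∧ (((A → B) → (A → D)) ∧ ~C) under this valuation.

0.342

A → B = min(1, 1 − 0.108 + 0.436) = min(1, 1.328) = 1.000
A → D = min(1, 1 − 0.108 + 0.237) = min(1, 1.129) = 1.000
(A → B) → (A → D) = min(1, 1 − 1.000 + 1.000) = min(1, 1.000) = 1.000
~C = 1 − 0.658 = 0.342
((A → B) → (A → D)) ∧ ~C = min(1.000, 0.342) = 0.342
B ∧ (((A → B) → (A → D)) ∧ ~C) = min(0.436, 0.342) = 0.342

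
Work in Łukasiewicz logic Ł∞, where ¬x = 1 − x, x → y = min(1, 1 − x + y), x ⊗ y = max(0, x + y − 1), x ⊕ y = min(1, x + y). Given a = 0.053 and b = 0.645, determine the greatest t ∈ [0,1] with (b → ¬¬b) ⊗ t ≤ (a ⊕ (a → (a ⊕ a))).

1.000

¬b = 1 − 0.645 = 0.355
¬¬b = 1 − 0.355 = 0.645
b → ¬¬b = min(1, 1 − 0.645 + 0.645) = min(1, 1.000) = 1.000
So the left factor is b → ¬¬b = 1.000.
a ⊕ a = min(1, 0.053 + 0.053) = min(1, 0.106) = 0.106
a → (a ⊕ a) = min(1, 1 − 0.053 + 0.106) = min(1, 1.053) = 1.000
a ⊕ (a → (a ⊕ a)) = min(1, 0.053 + 1.000) = min(1, 1.053) = 1.000
So the right-hand bound is a ⊕ (a → (a ⊕ a)) = 1.000.
The residuum of the Łukasiewicz t-norm gives the supremum: min(1, 1 − 1.000 + 1.000).
1 − 1.000 + 1.000 = 1.000, so t = min(1, 1.000) = 1.000.
Check: 1.000 ⊗ 1.000 = max(0, 1.000) = 1.000 ≤ 1.000.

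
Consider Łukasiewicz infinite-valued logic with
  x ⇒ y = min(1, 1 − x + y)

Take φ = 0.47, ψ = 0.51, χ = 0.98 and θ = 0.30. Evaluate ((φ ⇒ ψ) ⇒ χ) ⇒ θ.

0.32

φ ⇒ ψ = min(1, 1 − 0.47 + 0.51) = min(1, 1.04) = 1.00
(φ ⇒ ψ) ⇒ χ = min(1, 1 − 1.00 + 0.98) = min(1, 0.98) = 0.98
((φ ⇒ ψ) ⇒ χ) ⇒ θ = min(1, 1 − 0.98 + 0.30) = min(1, 0.32) = 0.32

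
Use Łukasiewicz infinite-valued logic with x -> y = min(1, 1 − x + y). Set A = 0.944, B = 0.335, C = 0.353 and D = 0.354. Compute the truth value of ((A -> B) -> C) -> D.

A -> B = min(1, 1 − 0.944 + 0.335) = min(1, 0.391) = 0.391
(A -> B) -> C = min(1, 1 − 0.391 + 0.353) = min(1, 0.962) = 0.962
((A -> B) -> C) -> D = min(1, 1 − 0.962 + 0.354) = min(1, 0.392) = 0.392

0.392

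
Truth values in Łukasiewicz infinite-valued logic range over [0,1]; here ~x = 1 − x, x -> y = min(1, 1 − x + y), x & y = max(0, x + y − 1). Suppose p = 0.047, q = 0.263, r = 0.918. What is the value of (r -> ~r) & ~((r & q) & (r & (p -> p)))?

0.065

~r = 1 − 0.918 = 0.082
r -> ~r = min(1, 1 − 0.918 + 0.082) = min(1, 0.164) = 0.164
r & q = max(0, 0.918 + 0.263 − 1) = max(0, 0.181) = 0.181
p -> p = min(1, 1 − 0.047 + 0.047) = min(1, 1.000) = 1.000
r & (p -> p) = max(0, 0.918 + 1.000 − 1) = max(0, 0.918) = 0.918
(r & q) & (r & (p -> p)) = max(0, 0.181 + 0.918 − 1) = max(0, 0.099) = 0.099
~((r & q) & (r & (p -> p))) = 1 − 0.099 = 0.901
(r -> ~r) & ~((r & q) & (r & (p -> p))) = max(0, 0.164 + 0.901 − 1) = max(0, 0.065) = 0.065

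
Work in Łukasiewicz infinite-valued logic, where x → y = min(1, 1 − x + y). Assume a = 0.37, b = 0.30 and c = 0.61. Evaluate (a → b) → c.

0.68

a → b = min(1, 1 − 0.37 + 0.30) = min(1, 0.93) = 0.93
(a → b) → c = min(1, 1 − 0.93 + 0.61) = min(1, 0.68) = 0.68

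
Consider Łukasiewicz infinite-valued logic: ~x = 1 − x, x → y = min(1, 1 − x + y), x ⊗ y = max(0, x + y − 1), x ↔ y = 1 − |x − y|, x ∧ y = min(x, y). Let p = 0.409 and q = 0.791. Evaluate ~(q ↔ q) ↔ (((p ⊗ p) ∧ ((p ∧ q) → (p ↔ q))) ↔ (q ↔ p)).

q ↔ q = 1 − |0.791 − 0.791| = 1 − 0.000 = 1.000
~(q ↔ q) = 1 − 1.000 = 0.000
p ⊗ p = max(0, 0.409 + 0.409 − 1) = max(0, -0.182) = 0.000
p ∧ q = min(0.409, 0.791) = 0.409
p ↔ q = 1 − |0.409 − 0.791| = 1 − 0.382 = 0.618
(p ∧ q) → (p ↔ q) = min(1, 1 − 0.409 + 0.618) = min(1, 1.209) = 1.000
(p ⊗ p) ∧ ((p ∧ q) → (p ↔ q)) = min(0.000, 1.000) = 0.000
q ↔ p = 1 − |0.791 − 0.409| = 1 − 0.382 = 0.618
((p ⊗ p) ∧ ((p ∧ q) → (p ↔ q))) ↔ (q ↔ p) = 1 − |0.000 − 0.618| = 1 − 0.618 = 0.382
~(q ↔ q) ↔ (((p ⊗ p) ∧ ((p ∧ q) → (p ↔ q))) ↔ (q ↔ p)) = 1 − |0.000 − 0.382| = 1 − 0.382 = 0.618

0.618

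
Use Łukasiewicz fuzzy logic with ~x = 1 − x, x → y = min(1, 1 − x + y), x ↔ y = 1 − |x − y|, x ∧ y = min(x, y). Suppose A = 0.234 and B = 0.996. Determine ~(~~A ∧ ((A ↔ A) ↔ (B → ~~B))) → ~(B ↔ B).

0.234

~A = 1 − 0.234 = 0.766
~~A = 1 − 0.766 = 0.234
A ↔ A = 1 − |0.234 − 0.234| = 1 − 0.000 = 1.000
~B = 1 − 0.996 = 0.004
~~B = 1 − 0.004 = 0.996
B → ~~B = min(1, 1 − 0.996 + 0.996) = min(1, 1.000) = 1.000
(A ↔ A) ↔ (B → ~~B) = 1 − |1.000 − 1.000| = 1 − 0.000 = 1.000
~~A ∧ ((A ↔ A) ↔ (B → ~~B)) = min(0.234, 1.000) = 0.234
~(~~A ∧ ((A ↔ A) ↔ (B → ~~B))) = 1 − 0.234 = 0.766
B ↔ B = 1 − |0.996 − 0.996| = 1 − 0.000 = 1.000
~(B ↔ B) = 1 − 1.000 = 0.000
~(~~A ∧ ((A ↔ A) ↔ (B → ~~B))) → ~(B ↔ B) = min(1, 1 − 0.766 + 0.000) = min(1, 0.234) = 0.234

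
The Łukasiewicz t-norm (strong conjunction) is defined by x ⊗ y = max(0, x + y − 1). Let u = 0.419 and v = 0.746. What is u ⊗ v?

u ⊗ v = max(0, 0.419 + 0.746 − 1) = max(0, 0.165) = 0.165
For comparison, the Gödel (minimum) t-norm min(x, y) would give 0.419.

0.165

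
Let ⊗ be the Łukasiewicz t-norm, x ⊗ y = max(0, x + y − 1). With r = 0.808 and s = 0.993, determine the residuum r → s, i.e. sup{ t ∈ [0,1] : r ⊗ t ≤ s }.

The residuum of the Łukasiewicz t-norm gives the supremum: min(1, 1 − 0.808 + 0.993).
1 − 0.808 + 0.993 = 1.185, so t = min(1, 1.185) = 1.000.
Check: 0.808 ⊗ 1.000 = max(0, 0.808) = 0.808 ≤ 0.993.

1.000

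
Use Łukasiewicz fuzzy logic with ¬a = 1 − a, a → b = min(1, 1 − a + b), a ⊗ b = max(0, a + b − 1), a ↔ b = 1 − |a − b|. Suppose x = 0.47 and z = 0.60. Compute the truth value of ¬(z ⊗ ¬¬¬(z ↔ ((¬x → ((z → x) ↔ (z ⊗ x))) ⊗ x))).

0.94

¬x = 1 − 0.47 = 0.53
z → x = min(1, 1 − 0.60 + 0.47) = min(1, 0.87) = 0.87
z ⊗ x = max(0, 0.60 + 0.47 − 1) = max(0, 0.07) = 0.07
(z → x) ↔ (z ⊗ x) = 1 − |0.87 − 0.07| = 1 − 0.80 = 0.20
¬x → ((z → x) ↔ (z ⊗ x)) = min(1, 1 − 0.53 + 0.20) = min(1, 0.67) = 0.67
(¬x → ((z → x) ↔ (z ⊗ x))) ⊗ x = max(0, 0.67 + 0.47 − 1) = max(0, 0.14) = 0.14
z ↔ ((¬x → ((z → x) ↔ (z ⊗ x))) ⊗ x) = 1 − |0.60 − 0.14| = 1 − 0.46 = 0.54
¬(z ↔ ((¬x → ((z → x) ↔ (z ⊗ x))) ⊗ x)) = 1 − 0.54 = 0.46
¬¬(z ↔ ((¬x → ((z → x) ↔ (z ⊗ x))) ⊗ x)) = 1 − 0.46 = 0.54
¬¬¬(z ↔ ((¬x → ((z → x) ↔ (z ⊗ x))) ⊗ x)) = 1 − 0.54 = 0.46
z ⊗ ¬¬¬(z ↔ ((¬x → ((z → x) ↔ (z ⊗ x))) ⊗ x)) = max(0, 0.60 + 0.46 − 1) = max(0, 0.06) = 0.06
¬(z ⊗ ¬¬¬(z ↔ ((¬x → ((z → x) ↔ (z ⊗ x))) ⊗ x))) = 1 − 0.06 = 0.94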